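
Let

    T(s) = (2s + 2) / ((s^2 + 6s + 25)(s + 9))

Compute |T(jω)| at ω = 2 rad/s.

Substitute s = j2: numerator = 2 + j4, denominator = 165 + j150.
|T(j2)| = |2 + j4| / |165 + j150| = 4.4721 / 222.99 ≈ 0.02006.

|T(j2)| ≈ 0.02006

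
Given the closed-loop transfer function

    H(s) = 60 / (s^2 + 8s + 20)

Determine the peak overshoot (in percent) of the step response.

Comparing s^2 + 8s + 20 to s^2 + 2ζωₙs + ωₙ²: ωₙ = √20 ≈ 4.472 rad/s and ζ = 8/(2·√20) ≈ 0.8944.
%OS = 100·exp(−πζ/√(1−ζ²)) = 100·exp(−π·0.8944/√(1−0.8944²)) ≈ 0.187%.

%OS ≈ 0.187%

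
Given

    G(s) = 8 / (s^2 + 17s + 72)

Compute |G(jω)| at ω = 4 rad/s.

Substitute s = j4: numerator = 8, denominator = 56 + j68.
|G(j4)| = |8| / |56 + j68| = 8 / 88.091 ≈ 0.09082.

|G(j4)| ≈ 0.09082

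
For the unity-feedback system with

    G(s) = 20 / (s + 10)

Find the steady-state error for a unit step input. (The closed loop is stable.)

G(s) has no poles at the origin.
This is a Type 0 system. Kp = lim_{s→0} G(s) = 20/10 = 2.
e_ss = 1/(1 + Kp) = 1/(1 + 2) = 1/3 ≈ 0.3333.

e_ss = 0.3333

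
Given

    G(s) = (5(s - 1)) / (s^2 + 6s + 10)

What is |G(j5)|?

|G(j5)| ≈ 0.7601

Substitute s = j5: numerator = -5 + j25, denominator = -15 + j30.
|G(j5)| = |-5 + j25| / |-15 + j30| = 25.495 / 33.541 ≈ 0.7601.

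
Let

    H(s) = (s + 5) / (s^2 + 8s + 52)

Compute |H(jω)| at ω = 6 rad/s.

Substitute s = j6: numerator = 5 + j6, denominator = 16 + j48.
|H(j6)| = |5 + j6| / |16 + j48| = 7.8102 / 50.596 ≈ 0.1544.

|H(j6)| ≈ 0.1544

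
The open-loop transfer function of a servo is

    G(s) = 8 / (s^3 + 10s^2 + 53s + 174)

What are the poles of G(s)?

The poles are the roots of the denominator s^3 + 10s^2 + 53s + 174 = 0.
Trying s = -6: the polynomial evaluates to 0, so (s + 6) is a factor.
Dividing out leaves s^2 + 4s + 29 = 0.
The quadratic formula then gives s = -2 ± 5j.

s = -2 + 5j, -2 - 5j, -6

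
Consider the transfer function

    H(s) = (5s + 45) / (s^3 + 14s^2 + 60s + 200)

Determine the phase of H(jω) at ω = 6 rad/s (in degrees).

∠H(j6) ≈ -121.0°

At s = j6: numerator = 45 + j30, denominator = -304 + j144.
∠H = ∠num − ∠den = 33.690° − (154.65°) = -121.0°.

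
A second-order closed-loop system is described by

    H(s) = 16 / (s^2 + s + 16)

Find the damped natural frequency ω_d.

Comparing s^2 + s + 16 to s^2 + 2ζωₙs + ωₙ²: ωₙ = 4 rad/s and ζ = 1/(2·4) = 0.125.
ζωₙ = 1/2 = 0.5, so ω_d = ωₙ√(1−ζ²) = √(ωₙ² − (ζωₙ)²) = √(16 − 0.5²) = √15.75 ≈ 3.969 rad/s.

ω_d ≈ 3.969 rad/s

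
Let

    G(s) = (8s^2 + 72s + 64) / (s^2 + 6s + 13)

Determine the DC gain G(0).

G(0) = 64/13 ≈ 4.923

Set s = 0: G(0) = (64) / (13) = 64/13.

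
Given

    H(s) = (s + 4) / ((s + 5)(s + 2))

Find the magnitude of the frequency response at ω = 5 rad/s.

Substitute s = j5: numerator = 4 + j5, denominator = -15 + j35.
|H(j5)| = |4 + j5| / |-15 + j35| = 6.4031 / 38.079 ≈ 0.1682.

|H(j5)| ≈ 0.1682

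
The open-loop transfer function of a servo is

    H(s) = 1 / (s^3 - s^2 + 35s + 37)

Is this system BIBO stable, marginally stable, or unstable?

The denominator s^3 - s^2 + 35s + 37 factors as (s^2 - 2s + 37)(s + 1), giving poles at s = 1 + 6j, 1 - 6j, -1.
Since the pole(s) at s = 1 + 6j, 1 - 6j lie in the right half-plane, the system is unstable.

unstable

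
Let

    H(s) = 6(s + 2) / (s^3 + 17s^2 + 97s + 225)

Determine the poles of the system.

The poles are the roots of the denominator s^3 + 17s^2 + 97s + 225 = 0.
Trying s = -9: the polynomial evaluates to 0, so (s + 9) is a factor.
Dividing out leaves s^2 + 8s + 25 = 0.
The quadratic formula then gives s = -4 ± 3j.

s = -4 ± 3j, -9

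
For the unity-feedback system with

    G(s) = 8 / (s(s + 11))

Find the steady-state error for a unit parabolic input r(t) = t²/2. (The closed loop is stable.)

e_ss = ∞

G(s) has one pole at the origin.
This is a Type 1 system; Ka = lim_{s→0} s^2·G(s) = 0, so the steady-state error for a parabola input is infinite.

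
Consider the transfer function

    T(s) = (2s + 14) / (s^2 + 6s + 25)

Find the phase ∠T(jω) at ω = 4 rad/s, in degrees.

∠T(j4) ≈ -39.70°

At s = j4: numerator = 14 + j8, denominator = 9 + j24.
∠T = ∠num − ∠den = 29.745° − (69.444°) = -39.70°.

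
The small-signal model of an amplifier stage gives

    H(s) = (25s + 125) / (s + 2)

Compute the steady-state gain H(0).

H(0) = 125/2 ≈ 62.50

Set s = 0: H(0) = (125) / (2) = 125/2.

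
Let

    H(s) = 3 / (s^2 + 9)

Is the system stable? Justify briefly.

marginally stable

The poles can be read from the denominator factors: s = 3j, -3j.
Since the simple pole(s) at s = ±3j lie on the jω-axis with none in the right half-plane, the system is marginally stable.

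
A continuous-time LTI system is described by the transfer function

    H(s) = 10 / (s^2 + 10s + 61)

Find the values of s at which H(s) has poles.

The poles are the roots of the denominator s^2 + 10s + 61 = 0.
Using the quadratic formula: s = (-10 ± √(-144))/2 = -5 ± 6j.

s = -5 + 6j, -5 - 6j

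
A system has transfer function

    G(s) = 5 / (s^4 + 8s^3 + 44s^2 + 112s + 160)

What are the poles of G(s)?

The poles are the roots of the denominator s^4 + 8s^3 + 44s^2 + 112s + 160 = 0.
No real roots exist; factor into two real quadratics: (s^2 + 4s + 8)(s^2 + 4s + 20) = 0.
Each quadratic gives a conjugate pair via the quadratic formula.

s = -2 + 2j, -2 - 2j, -2 + 4j, -2 - 4j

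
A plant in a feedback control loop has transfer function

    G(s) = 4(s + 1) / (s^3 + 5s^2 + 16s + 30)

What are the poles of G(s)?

s = -1 + 3j, -1 - 3j, -3

The poles are the roots of the denominator s^3 + 5s^2 + 16s + 30 = 0.
Trying s = -3: the polynomial evaluates to 0, so (s + 3) is a factor.
Dividing out leaves s^2 + 2s + 10 = 0.
The quadratic formula then gives s = -1 ± 3j.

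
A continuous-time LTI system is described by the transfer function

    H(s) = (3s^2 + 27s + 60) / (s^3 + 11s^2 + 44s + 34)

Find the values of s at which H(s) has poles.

s = -5 + 3j, -5 - 3j, -1

The poles are the roots of the denominator s^3 + 11s^2 + 44s + 34 = 0.
Trying s = -1: the polynomial evaluates to 0, so (s + 1) is a factor.
Dividing out leaves s^2 + 10s + 34 = 0.
The quadratic formula then gives s = -5 ± 3j.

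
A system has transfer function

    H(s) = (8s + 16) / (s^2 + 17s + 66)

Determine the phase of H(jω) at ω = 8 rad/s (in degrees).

∠H(j8) ≈ -13.19°

At s = j8: numerator = 16 + j64, denominator = 2 + j136.
∠H = ∠num − ∠den = 75.964° − (89.157°) = -13.19°.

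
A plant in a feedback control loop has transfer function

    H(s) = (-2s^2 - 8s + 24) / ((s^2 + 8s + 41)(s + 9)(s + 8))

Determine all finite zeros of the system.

Set the numerator to zero: -2s^2 - 8s + 24 = 0, i.e. -2·(s^2 + 4s - 12) = 0.
Factoring: (s + 6)(s - 2) = 0.

s = -6, 2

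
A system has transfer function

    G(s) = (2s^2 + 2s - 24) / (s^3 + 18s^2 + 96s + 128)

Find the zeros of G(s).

Set the numerator to zero: 2s^2 + 2s - 24 = 0, i.e. 2·(s^2 + s - 12) = 0.
Factoring: (s + 4)(s - 3) = 0.

s = -4, 3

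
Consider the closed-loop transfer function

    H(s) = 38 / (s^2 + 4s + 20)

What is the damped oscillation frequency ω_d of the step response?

Comparing s^2 + 4s + 20 to s^2 + 2ζωₙs + ωₙ²: ωₙ = √20 ≈ 4.472 rad/s and ζ = 4/(2·√20) ≈ 0.4472.
ζωₙ = 4/2 = 2, so ω_d = ωₙ√(1−ζ²) = √(ωₙ² − (ζωₙ)²) = √(20 − 2²) = √16 = 4 rad/s.

ω_d = 4 rad/s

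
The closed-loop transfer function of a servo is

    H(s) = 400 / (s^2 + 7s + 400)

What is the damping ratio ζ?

ζ = 0.175

Compare the denominator to the standard form s^2 + 2ζωₙs + ωₙ².
ωₙ² = 400, so ωₙ = 20 rad/s.
2ζωₙ = 7, so ζ = 7/(2·20) = 0.175.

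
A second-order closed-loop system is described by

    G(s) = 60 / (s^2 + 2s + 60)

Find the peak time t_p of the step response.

t_p ≈ 0.4090 s

Comparing s^2 + 2s + 60 to s^2 + 2ζωₙs + ωₙ²: ωₙ = √60 ≈ 7.746 rad/s and ζ = 2/(2·√60) ≈ 0.1291.
ζωₙ = 2/2 = 1, so ω_d = ωₙ√(1−ζ²) = √(ωₙ² − (ζωₙ)²) = √(60 − 1²) = √59 ≈ 7.681 rad/s.
t_p = π/ω_d = π/7.681 ≈ 0.4090 s.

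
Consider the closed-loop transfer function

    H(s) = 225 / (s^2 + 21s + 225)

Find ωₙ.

Compare the denominator to the standard form s^2 + 2ζωₙs + ωₙ².
ωₙ² = 225, so ωₙ = 15 rad/s.

ωₙ = 15 rad/s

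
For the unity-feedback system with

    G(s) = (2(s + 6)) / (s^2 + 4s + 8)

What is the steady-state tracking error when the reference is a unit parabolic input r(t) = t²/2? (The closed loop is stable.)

G(s) has no poles at the origin.
This is a Type 0 system; Ka = lim_{s→0} s^2·G(s) = 0, so the steady-state error for a parabola input is infinite.

e_ss = ∞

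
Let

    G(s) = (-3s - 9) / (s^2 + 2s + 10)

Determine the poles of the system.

s = -1 + 3j, -1 - 3j

The poles are the roots of the denominator s^2 + 2s + 10 = 0.
Using the quadratic formula: s = (-2 ± √(-36))/2 = -1 ± 3j.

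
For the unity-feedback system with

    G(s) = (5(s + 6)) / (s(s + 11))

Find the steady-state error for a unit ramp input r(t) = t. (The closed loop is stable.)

e_ss = 0.3667

G(s) has one pole at the origin.
This is a Type 1 system. Kv = lim_{s→0} s·G(s) = 30/11.
e_ss = 1/Kv = 1/(30/11) = 11/30 ≈ 0.3667.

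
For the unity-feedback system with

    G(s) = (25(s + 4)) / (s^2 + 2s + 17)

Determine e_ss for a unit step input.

e_ss = 0.1453

G(s) has no poles at the origin.
This is a Type 0 system. Kp = lim_{s→0} G(s) = 100/17.
e_ss = 1/(1 + Kp) = 1/(1 + 100/17) = 17/117 ≈ 0.1453.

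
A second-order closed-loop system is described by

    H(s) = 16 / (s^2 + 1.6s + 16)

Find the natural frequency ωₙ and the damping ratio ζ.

ωₙ = 4 rad/s, ζ = 0.2

Compare the denominator to the standard form s^2 + 2ζωₙs + ωₙ².
ωₙ² = 16, so ωₙ = 4 rad/s.
2ζωₙ = 1.6, so ζ = 1.6/(2·4) = 0.2.
With ζ = 0.2 the response is underdamped.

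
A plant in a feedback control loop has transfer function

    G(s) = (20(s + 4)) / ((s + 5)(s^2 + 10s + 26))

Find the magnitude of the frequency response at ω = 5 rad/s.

|G(j5)| ≈ 0.3621

Substitute s = j5: numerator = 80 + j100, denominator = -245 + j255.
|G(j5)| = |80 + j100| / |-245 + j255| = 128.06 / 353.62 ≈ 0.3621.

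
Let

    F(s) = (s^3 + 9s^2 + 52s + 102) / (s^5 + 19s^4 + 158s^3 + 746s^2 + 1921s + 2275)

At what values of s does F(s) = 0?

s = -3 + 5j, -3 - 5j, -3

Set the numerator to zero: s^3 + 9s^2 + 52s + 102 = 0.
Factoring: (s^2 + 6s + 34)(s + 3) = 0.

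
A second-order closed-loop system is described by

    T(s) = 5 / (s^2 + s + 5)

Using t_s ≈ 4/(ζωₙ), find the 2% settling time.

t_s ≈ 8 s

Comparing s^2 + s + 5 to s^2 + 2ζωₙs + ωₙ²: ωₙ = √5 ≈ 2.236 rad/s and ζ = 1/(2·√5) ≈ 0.2236.
ζωₙ = 1/2 = 0.5, so t_s ≈ 4/(ζωₙ) = 4/0.5 = 8 s.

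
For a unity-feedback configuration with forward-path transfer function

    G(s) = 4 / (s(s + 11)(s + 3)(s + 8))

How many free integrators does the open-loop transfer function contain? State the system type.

The denominator has 1 factor of s at the origin (free integrator), so this is a Type 1 system.

Type 1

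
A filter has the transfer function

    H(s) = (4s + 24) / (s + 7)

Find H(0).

Set s = 0: H(0) = (24) / (7) = 24/7.

H(0) = 24/7 ≈ 3.429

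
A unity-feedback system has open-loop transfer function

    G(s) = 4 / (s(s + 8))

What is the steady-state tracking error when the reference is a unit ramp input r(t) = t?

e_ss = 2

G(s) has one pole at the origin.
This is a Type 1 system. Kv = lim_{s→0} s·G(s) = 4/8 = 1/2.
e_ss = 1/Kv = 1/(1/2) = 2.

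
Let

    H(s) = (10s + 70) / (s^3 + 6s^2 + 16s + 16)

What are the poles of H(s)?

s = -2 + 2j, -2 - 2j, -2

The poles are the roots of the denominator s^3 + 6s^2 + 16s + 16 = 0.
Trying s = -2: the polynomial evaluates to 0, so (s + 2) is a factor.
Dividing out leaves s^2 + 4s + 8 = 0.
The quadratic formula then gives s = -2 ± 2j.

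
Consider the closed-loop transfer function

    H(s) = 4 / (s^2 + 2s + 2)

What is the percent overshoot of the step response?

%OS ≈ 4.32%

Comparing s^2 + 2s + 2 to s^2 + 2ζωₙs + ωₙ²: ωₙ = √2 ≈ 1.414 rad/s and ζ = 2/(2·√2) ≈ 0.7071.
%OS = 100·exp(−πζ/√(1−ζ²)) = 100·exp(−π·0.7071/√(1−0.7071²)) ≈ 4.32%.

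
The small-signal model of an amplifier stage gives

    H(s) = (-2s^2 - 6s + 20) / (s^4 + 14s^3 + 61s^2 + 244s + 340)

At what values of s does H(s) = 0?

s = 2, -5

Set the numerator to zero: -2s^2 - 6s + 20 = 0, i.e. -2·(s^2 + 3s - 10) = 0.
Factoring: (s - 2)(s + 5) = 0.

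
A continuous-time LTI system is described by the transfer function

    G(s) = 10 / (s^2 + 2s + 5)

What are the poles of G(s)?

The poles are the roots of the denominator s^2 + 2s + 5 = 0.
Using the quadratic formula: s = (-2 ± √(-16))/2 = -1 ± 2j.

s = -1 ± 2j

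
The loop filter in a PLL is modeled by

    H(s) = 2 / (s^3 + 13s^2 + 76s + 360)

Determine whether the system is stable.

stable

The denominator s^3 + 13s^2 + 76s + 360 factors as (s^2 + 4s + 40)(s + 9), giving poles at s = -2 ± 6j, -9.
Since all poles lie strictly in the left half-plane, the system is stable.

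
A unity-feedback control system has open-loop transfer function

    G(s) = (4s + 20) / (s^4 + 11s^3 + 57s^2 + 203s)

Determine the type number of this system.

Type 1

Factor s from the denominator: s^4 + 11s^3 + 57s^2 + 203s = s·(s^3 + 11s^2 + 57s + 203).
There is 1 pole at the origin, so the system is Type 1.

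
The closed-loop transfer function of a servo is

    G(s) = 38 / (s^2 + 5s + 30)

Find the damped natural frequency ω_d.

Comparing s^2 + 5s + 30 to s^2 + 2ζωₙs + ωₙ²: ωₙ = √30 ≈ 5.477 rad/s and ζ = 5/(2·√30) ≈ 0.4564.
ζωₙ = 5/2 = 2.5, so ω_d = ωₙ√(1−ζ²) = √(ωₙ² − (ζωₙ)²) = √(30 − 2.5²) = √23.75 ≈ 4.873 rad/s.

ω_d ≈ 4.873 rad/s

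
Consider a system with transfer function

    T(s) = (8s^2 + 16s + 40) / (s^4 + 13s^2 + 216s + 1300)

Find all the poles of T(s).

The poles are the roots of the denominator s^4 + 13s^2 + 216s + 1300 = 0.
No real roots exist; factor into two real quadratics: (s^2 - 8s + 52)(s^2 + 8s + 25) = 0.
Each quadratic gives a conjugate pair via the quadratic formula.

s = 4 + 6j, 4 - 6j, -4 + 3j, -4 - 3j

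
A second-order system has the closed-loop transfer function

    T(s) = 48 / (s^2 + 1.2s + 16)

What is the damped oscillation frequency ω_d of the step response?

Comparing s^2 + 1.2s + 16 to s^2 + 2ζωₙs + ωₙ²: ωₙ = 4 rad/s and ζ = 1.2/(2·4) = 0.15.
ζωₙ = 1.2/2 = 0.6, so ω_d = ωₙ√(1−ζ²) = √(ωₙ² − (ζωₙ)²) = √(16 − 0.6²) = √15.64 ≈ 3.955 rad/s.

ω_d ≈ 3.955 rad/s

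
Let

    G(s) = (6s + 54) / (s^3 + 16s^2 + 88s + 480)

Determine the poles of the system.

The poles are the roots of the denominator s^3 + 16s^2 + 88s + 480 = 0.
Trying s = -12: the polynomial evaluates to 0, so (s + 12) is a factor.
Dividing out leaves s^2 + 4s + 40 = 0.
The quadratic formula then gives s = -2 ± 6j.

s = -2 ± 6j, -12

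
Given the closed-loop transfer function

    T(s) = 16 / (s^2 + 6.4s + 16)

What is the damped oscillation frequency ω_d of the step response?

ω_d = 2.400 rad/s

Comparing s^2 + 6.4s + 16 to s^2 + 2ζωₙs + ωₙ²: ωₙ = 4 rad/s and ζ = 6.4/(2·4) = 0.8.
ζωₙ = 6.4/2 = 3.2, so ω_d = ωₙ√(1−ζ²) = √(ωₙ² − (ζωₙ)²) = √(16 − 3.2²) = √5.76 = 2.400 rad/s.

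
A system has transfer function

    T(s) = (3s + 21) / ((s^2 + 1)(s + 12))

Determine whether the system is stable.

marginally stable

The poles can be read from the denominator factors: s = j, -j, -12.
Since the simple pole(s) at s = j, -j lie on the jω-axis with none in the right half-plane, the system is marginally stable.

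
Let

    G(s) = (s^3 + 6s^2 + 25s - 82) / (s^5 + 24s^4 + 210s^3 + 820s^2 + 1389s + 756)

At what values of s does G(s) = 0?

s = -4 + 5j, -4 - 5j, 2

Set the numerator to zero: s^3 + 6s^2 + 25s - 82 = 0.
Factoring: (s^2 + 8s + 41)(s - 2) = 0.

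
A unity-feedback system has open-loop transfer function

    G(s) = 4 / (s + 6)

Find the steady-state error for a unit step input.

G(s) has no poles at the origin.
This is a Type 0 system. Kp = lim_{s→0} G(s) = 4/6 = 2/3.
e_ss = 1/(1 + Kp) = 1/(1 + 2/3) = 3/5 ≈ 0.6000.

e_ss = 0.6000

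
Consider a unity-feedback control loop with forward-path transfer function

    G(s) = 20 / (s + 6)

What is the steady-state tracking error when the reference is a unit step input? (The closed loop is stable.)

e_ss = 0.2308

G(s) has no poles at the origin.
This is a Type 0 system. Kp = lim_{s→0} G(s) = 20/6 = 10/3.
e_ss = 1/(1 + Kp) = 1/(1 + 10/3) = 3/13 ≈ 0.2308.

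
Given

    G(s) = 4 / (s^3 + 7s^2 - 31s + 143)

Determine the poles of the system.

The poles are the roots of the denominator s^3 + 7s^2 - 31s + 143 = 0.
Trying s = -11: the polynomial evaluates to 0, so (s + 11) is a factor.
Dividing out leaves s^2 - 4s + 13 = 0.
The quadratic formula then gives s = 2 ± 3j.

s = 2 ± 3j, -11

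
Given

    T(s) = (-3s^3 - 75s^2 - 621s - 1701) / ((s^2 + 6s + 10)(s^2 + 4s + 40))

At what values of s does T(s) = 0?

Set the numerator to zero: -3s^3 - 75s^2 - 621s - 1701 = 0, i.e. -3·(s^3 + 25s^2 + 207s + 567) = 0.
Factoring: (s + 9)^2(s + 7) = 0.

s = -9, -7, -9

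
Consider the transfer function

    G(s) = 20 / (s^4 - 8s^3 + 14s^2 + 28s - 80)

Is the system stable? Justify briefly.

unstable

The denominator s^4 - 8s^3 + 14s^2 + 28s - 80 factors as (s + 2)(s^2 - 6s + 10)(s - 4), giving poles at s = -2, 3 + j, 3 - j, 4.
Since the pole(s) at s = 3 ± j, 4 lie in the right half-plane, the system is unstable.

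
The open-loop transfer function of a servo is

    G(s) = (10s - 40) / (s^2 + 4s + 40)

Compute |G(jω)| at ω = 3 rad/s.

|G(j3)| ≈ 1.504

Substitute s = j3: numerator = -40 + j30, denominator = 31 + j12.
|G(j3)| = |-40 + j30| / |31 + j12| = 50 / 33.242 ≈ 1.504.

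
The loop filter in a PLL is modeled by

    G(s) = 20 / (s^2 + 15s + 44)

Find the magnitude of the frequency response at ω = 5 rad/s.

Substitute s = j5: numerator = 20, denominator = 19 + j75.
|G(j5)| = |20| / |19 + j75| = 20 / 77.369 ≈ 0.2585.

|G(j5)| ≈ 0.2585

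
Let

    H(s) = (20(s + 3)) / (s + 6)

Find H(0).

At s = 0 each factor (s + a) contributes a and each (s^2 + bs + c) contributes c.
H(0) = 20·(3) / ((6)) = 60/6 = 10.

H(0) = 10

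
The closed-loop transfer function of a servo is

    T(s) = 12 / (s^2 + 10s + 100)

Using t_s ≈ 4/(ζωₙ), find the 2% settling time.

Comparing s^2 + 10s + 100 to s^2 + 2ζωₙs + ωₙ²: ωₙ = 10 rad/s and ζ = 10/(2·10) = 0.5.
ζωₙ = 10/2 = 5, so t_s ≈ 4/(ζωₙ) = 4/5 = 0.8000 s.

t_s ≈ 0.8000 s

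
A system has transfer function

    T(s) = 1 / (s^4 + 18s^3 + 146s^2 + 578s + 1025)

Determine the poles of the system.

s = -5 ± 4j, -4 ± 3j

The poles are the roots of the denominator s^4 + 18s^3 + 146s^2 + 578s + 1025 = 0.
No real roots exist; factor into two real quadratics: (s^2 + 10s + 41)(s^2 + 8s + 25) = 0.
Each quadratic gives a conjugate pair via the quadratic formula.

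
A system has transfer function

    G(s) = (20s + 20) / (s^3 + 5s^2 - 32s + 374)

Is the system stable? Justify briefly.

The denominator s^3 + 5s^2 - 32s + 374 factors as (s + 11)(s^2 - 6s + 34), giving poles at s = -11, 3 ± 5j.
Since the pole(s) at s = 3 ± 5j lie in the right half-plane, the system is unstable.

unstable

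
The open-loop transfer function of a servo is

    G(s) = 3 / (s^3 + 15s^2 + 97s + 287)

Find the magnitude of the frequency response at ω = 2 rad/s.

Substitute s = j2: numerator = 3, denominator = 227 + j186.
|G(j2)| = |3| / |227 + j186| = 3 / 293.47 ≈ 0.01022.

|G(j2)| ≈ 0.01022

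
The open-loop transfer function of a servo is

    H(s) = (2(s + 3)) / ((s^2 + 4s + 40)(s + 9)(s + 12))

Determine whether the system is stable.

stable

The poles can be read from the denominator factors: s = -2 ± 6j, -9, -12.
Since all poles lie strictly in the left half-plane, the system is stable.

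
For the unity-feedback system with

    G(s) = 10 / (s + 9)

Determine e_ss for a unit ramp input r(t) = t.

G(s) has no poles at the origin.
This is a Type 0 system; Kv = lim_{s→0} s·G(s) = 0, so the steady-state error for a ramp input is infinite.

e_ss = ∞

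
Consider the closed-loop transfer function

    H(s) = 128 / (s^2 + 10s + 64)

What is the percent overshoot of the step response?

Comparing s^2 + 10s + 64 to s^2 + 2ζωₙs + ωₙ²: ωₙ = 8 rad/s and ζ = 10/(2·8) = 0.625.
%OS = 100·exp(−πζ/√(1−ζ²)) = 100·exp(−π·0.625/√(1−0.625²)) ≈ 8.08%.

%OS ≈ 8.08%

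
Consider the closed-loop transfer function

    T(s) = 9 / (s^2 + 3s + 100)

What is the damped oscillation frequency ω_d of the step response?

Comparing s^2 + 3s + 100 to s^2 + 2ζωₙs + ωₙ²: ωₙ = 10 rad/s and ζ = 3/(2·10) = 0.15.
ζωₙ = 3/2 = 1.5, so ω_d = ωₙ√(1−ζ²) = √(ωₙ² − (ζωₙ)²) = √(100 − 1.5²) = √97.75 ≈ 9.887 rad/s.

ω_d ≈ 9.887 rad/s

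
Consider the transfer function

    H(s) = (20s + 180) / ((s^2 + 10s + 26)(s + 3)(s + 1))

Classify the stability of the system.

stable

The poles can be read from the denominator factors: s = -5 + j, -5 - j, -3, -1.
Since all poles lie strictly in the left half-plane, the system is stable.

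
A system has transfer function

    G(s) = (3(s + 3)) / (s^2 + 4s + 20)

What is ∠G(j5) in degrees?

∠G(j5) ≈ -45°

At s = j5: numerator = 9 + j15, denominator = -5 + j20.
∠G = ∠num − ∠den = 59.036° − (104.04°) = -45°.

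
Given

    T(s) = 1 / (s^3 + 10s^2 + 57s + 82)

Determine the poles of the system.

s = -2, -4 + 5j, -4 - 5j

The poles are the roots of the denominator s^3 + 10s^2 + 57s + 82 = 0.
Trying s = -2: the polynomial evaluates to 0, so (s + 2) is a factor.
Dividing out leaves s^2 + 8s + 41 = 0.
The quadratic formula then gives s = -4 ± 5j.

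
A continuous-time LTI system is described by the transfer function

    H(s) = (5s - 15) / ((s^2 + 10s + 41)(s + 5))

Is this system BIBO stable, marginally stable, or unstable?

stable

The poles can be read from the denominator factors: s = -5 ± 4j, -5.
Since all poles lie strictly in the left half-plane, the system is stable.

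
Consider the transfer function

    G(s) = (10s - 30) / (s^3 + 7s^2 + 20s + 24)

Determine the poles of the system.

s = -3, -2 ± 2j

The poles are the roots of the denominator s^3 + 7s^2 + 20s + 24 = 0.
Trying s = -3: the polynomial evaluates to 0, so (s + 3) is a factor.
Dividing out leaves s^2 + 4s + 8 = 0.
The quadratic formula then gives s = -2 ± 2j.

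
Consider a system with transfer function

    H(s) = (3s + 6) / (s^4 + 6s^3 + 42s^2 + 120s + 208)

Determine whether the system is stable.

stable

The denominator s^4 + 6s^3 + 42s^2 + 120s + 208 factors as (s^2 + 4s + 8)(s^2 + 2s + 26), giving poles at s = -2 + 2j, -2 - 2j, -1 + 5j, -1 - 5j.
Since all poles lie strictly in the left half-plane, the system is stable.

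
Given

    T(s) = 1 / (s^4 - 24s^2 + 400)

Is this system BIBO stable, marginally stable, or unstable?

The denominator s^4 - 24s^2 + 400 factors as (s^2 + 8s + 20)(s^2 - 8s + 20), giving poles at s = -4 ± 2j, 4 ± 2j.
Since the pole(s) at s = 4 ± 2j lie in the right half-plane, the system is unstable.

unstable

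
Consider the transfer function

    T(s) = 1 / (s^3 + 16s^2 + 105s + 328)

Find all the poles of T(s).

The poles are the roots of the denominator s^3 + 16s^2 + 105s + 328 = 0.
Trying s = -8: the polynomial evaluates to 0, so (s + 8) is a factor.
Dividing out leaves s^2 + 8s + 41 = 0.
The quadratic formula then gives s = -4 ± 5j.

s = -4 + 5j, -4 - 5j, -8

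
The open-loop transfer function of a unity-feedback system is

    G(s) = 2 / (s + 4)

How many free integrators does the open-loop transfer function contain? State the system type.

Type 0

The denominator has no factor of s at the origin — no free integrator — so this is a Type 0 system.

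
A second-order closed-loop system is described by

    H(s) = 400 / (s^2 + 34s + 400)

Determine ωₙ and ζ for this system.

Compare the denominator to the standard form s^2 + 2ζωₙs + ωₙ².
ωₙ² = 400, so ωₙ = 20 rad/s.
2ζωₙ = 34, so ζ = 34/(2·20) = 0.85.

ωₙ = 20 rad/s, ζ = 0.85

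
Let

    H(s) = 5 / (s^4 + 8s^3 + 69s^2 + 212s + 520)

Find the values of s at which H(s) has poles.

s = -2 + 6j, -2 - 6j, -2 + 3j, -2 - 3j

The poles are the roots of the denominator s^4 + 8s^3 + 69s^2 + 212s + 520 = 0.
No real roots exist; factor into two real quadratics: (s^2 + 4s + 40)(s^2 + 4s + 13) = 0.
Each quadratic gives a conjugate pair via the quadratic formula.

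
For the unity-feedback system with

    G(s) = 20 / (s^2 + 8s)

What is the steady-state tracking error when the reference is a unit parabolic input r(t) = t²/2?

G(s) has one pole at the origin.
This is a Type 1 system; Ka = lim_{s→0} s^2·G(s) = 0, so the steady-state error for a parabola input is infinite.

e_ss = ∞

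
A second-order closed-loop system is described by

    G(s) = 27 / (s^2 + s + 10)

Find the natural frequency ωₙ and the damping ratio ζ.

ωₙ ≈ 3.162 rad/s, ζ ≈ 0.1581

Compare the denominator to the standard form s^2 + 2ζωₙs + ωₙ².
ωₙ² = 10, so ωₙ = √10 ≈ 3.162 rad/s.
2ζωₙ = 1, so ζ = 1/(2·√10) ≈ 0.1581.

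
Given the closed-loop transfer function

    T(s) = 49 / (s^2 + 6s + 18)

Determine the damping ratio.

Compare the denominator to the standard form s^2 + 2ζωₙs + ωₙ².
ωₙ² = 18, so ωₙ = √18 ≈ 4.243 rad/s.
2ζωₙ = 6, so ζ = 6/(2·√18) ≈ 0.7071.
With ζ = 0.7071 the response is underdamped.

ζ ≈ 0.7071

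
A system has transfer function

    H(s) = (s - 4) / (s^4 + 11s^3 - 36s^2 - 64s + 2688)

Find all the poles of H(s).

The poles are the roots of the denominator s^4 + 11s^3 - 36s^2 - 64s + 2688 = 0.
Trying s = -12: the polynomial evaluates to 0, so (s + 12) is a factor.
Dividing out leaves s^3 - s^2 - 24s + 224 = 0.
This factors further as (s^2 - 8s + 32)(s + 7) = 0.

s = 4 ± 4j, -12, -7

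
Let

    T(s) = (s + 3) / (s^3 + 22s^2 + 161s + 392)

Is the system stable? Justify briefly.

stable

The denominator s^3 + 22s^2 + 161s + 392 factors as (s + 8)(s + 7)^2, giving poles at s = -8, -7, -7.
Since all poles lie strictly in the left half-plane, the system is stable.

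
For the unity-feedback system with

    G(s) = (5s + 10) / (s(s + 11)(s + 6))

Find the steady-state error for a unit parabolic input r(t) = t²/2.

G(s) has one pole at the origin.
This is a Type 1 system; Ka = lim_{s→0} s^2·G(s) = 0, so the steady-state error for a parabola input is infinite.

e_ss = ∞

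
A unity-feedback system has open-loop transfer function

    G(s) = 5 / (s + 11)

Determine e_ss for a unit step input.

G(s) has no poles at the origin.
This is a Type 0 system. Kp = lim_{s→0} G(s) = 5/11.
e_ss = 1/(1 + Kp) = 1/(1 + 5/11) = 11/16 ≈ 0.6875.

e_ss = 0.6875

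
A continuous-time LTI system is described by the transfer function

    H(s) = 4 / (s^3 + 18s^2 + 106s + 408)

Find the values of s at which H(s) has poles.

The poles are the roots of the denominator s^3 + 18s^2 + 106s + 408 = 0.
Trying s = -12: the polynomial evaluates to 0, so (s + 12) is a factor.
Dividing out leaves s^2 + 6s + 34 = 0.
The quadratic formula then gives s = -3 ± 5j.

s = -3 ± 5j, -12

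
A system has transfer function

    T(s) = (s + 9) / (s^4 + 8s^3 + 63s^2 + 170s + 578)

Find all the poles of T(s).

s = -3 + 5j, -3 - 5j, -1 + 4j, -1 - 4j

The poles are the roots of the denominator s^4 + 8s^3 + 63s^2 + 170s + 578 = 0.
No real roots exist; factor into two real quadratics: (s^2 + 6s + 34)(s^2 + 2s + 17) = 0.
Each quadratic gives a conjugate pair via the quadratic formula.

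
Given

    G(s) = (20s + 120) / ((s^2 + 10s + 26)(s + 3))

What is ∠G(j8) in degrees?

∠G(j8) ≈ -131.7°

At s = j8: numerator = 120 + j160, denominator = -754 - j64.
∠G = ∠num − ∠den = 53.130° − (-175.15°) = 228.3°, which wraps to -131.7°.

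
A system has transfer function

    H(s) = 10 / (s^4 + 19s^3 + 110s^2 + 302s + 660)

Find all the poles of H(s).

s = -1 ± 3j, -11, -6

The poles are the roots of the denominator s^4 + 19s^3 + 110s^2 + 302s + 660 = 0.
Trying s = -11: the polynomial evaluates to 0, so (s + 11) is a factor.
Dividing out leaves s^3 + 8s^2 + 22s + 60 = 0.
This factors further as (s^2 + 2s + 10)(s + 6) = 0.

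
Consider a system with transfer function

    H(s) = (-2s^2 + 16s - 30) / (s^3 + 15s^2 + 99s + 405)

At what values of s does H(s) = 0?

s = 3, 5

Set the numerator to zero: -2s^2 + 16s - 30 = 0, i.e. -2·(s^2 - 8s + 15) = 0.
Factoring: (s - 3)(s - 5) = 0.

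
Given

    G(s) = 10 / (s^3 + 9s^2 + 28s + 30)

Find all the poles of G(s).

The poles are the roots of the denominator s^3 + 9s^2 + 28s + 30 = 0.
Trying s = -3: the polynomial evaluates to 0, so (s + 3) is a factor.
Dividing out leaves s^2 + 6s + 10 = 0.
The quadratic formula then gives s = -3 ± 1j.

s = -3 + j, -3 - j, -3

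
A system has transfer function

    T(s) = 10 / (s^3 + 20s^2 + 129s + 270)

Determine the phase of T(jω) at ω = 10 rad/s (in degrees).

At s = j10: numerator = 10, denominator = -1730 + j290.
∠T = ∠num − ∠den = 0° − (170.48°) = -170.5°.

∠T(j10) ≈ -170.5°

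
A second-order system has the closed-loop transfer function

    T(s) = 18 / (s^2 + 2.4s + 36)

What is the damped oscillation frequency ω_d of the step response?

Comparing s^2 + 2.4s + 36 to s^2 + 2ζωₙs + ωₙ²: ωₙ = 6 rad/s and ζ = 2.4/(2·6) = 0.2.
ζωₙ = 2.4/2 = 1.2, so ω_d = ωₙ√(1−ζ²) = √(ωₙ² − (ζωₙ)²) = √(36 − 1.2²) = √34.56 ≈ 5.879 rad/s.

ω_d ≈ 5.879 rad/s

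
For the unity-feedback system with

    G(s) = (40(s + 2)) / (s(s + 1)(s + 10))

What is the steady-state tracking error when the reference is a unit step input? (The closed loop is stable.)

G(s) has one pole at the origin.
This is a Type 1 system; for a step input the steady-state error is zero.

e_ss = 0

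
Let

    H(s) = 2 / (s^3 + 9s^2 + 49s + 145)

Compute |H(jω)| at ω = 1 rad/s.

Substitute s = j1: numerator = 2, denominator = 136 + j48.
|H(j1)| = |2| / |136 + j48| = 2 / 144.22 ≈ 0.01387.

|H(j1)| ≈ 0.01387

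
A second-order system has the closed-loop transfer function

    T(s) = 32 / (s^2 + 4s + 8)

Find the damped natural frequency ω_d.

Comparing s^2 + 4s + 8 to s^2 + 2ζωₙs + ωₙ²: ωₙ = √8 ≈ 2.828 rad/s and ζ = 4/(2·√8) ≈ 0.7071.
ζωₙ = 4/2 = 2, so ω_d = ωₙ√(1−ζ²) = √(ωₙ² − (ζωₙ)²) = √(8 − 2²) = √4 = 2 rad/s.

ω_d = 2 rad/s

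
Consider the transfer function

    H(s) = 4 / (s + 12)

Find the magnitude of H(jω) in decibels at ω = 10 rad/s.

|H(j10)|_dB ≈ -11.8 dB

Substitute s = j10: numerator = 4, denominator = 12 + j10.
|H(j10)| = |4| / |12 + j10| = 4 / 15.620 ≈ 0.2561.
In decibels: 20·log₁₀(0.2561) ≈ -11.8 dB.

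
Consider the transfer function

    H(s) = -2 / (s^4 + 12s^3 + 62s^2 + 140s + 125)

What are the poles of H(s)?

The poles are the roots of the denominator s^4 + 12s^3 + 62s^2 + 140s + 125 = 0.
No real roots exist; factor into two real quadratics: (s^2 + 4s + 5)(s^2 + 8s + 25) = 0.
Each quadratic gives a conjugate pair via the quadratic formula.

s = -2 + j, -2 - j, -4 + 3j, -4 - 3j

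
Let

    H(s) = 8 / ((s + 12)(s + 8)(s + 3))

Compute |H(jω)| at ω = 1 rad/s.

|H(j1)| ≈ 0.02606

Substitute s = j1: numerator = 8, denominator = 265 + j155.
|H(j1)| = |8| / |265 + j155| = 8 / 307.00 ≈ 0.02606.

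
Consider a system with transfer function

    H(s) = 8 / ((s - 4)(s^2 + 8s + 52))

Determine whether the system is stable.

unstable

The poles can be read from the denominator factors: s = 4, -4 + 6j, -4 - 6j.
Since the pole(s) at s = 4 lie in the right half-plane, the system is unstable.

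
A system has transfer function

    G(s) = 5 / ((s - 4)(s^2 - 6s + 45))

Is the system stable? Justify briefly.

The poles can be read from the denominator factors: s = 4, 3 ± 6j.
Since the pole(s) at s = 4, 3 + 6j, 3 - 6j lie in the right half-plane, the system is unstable.

unstable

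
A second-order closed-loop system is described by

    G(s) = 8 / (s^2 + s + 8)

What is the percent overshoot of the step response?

Comparing s^2 + s + 8 to s^2 + 2ζωₙs + ωₙ²: ωₙ = √8 ≈ 2.828 rad/s and ζ = 1/(2·√8) ≈ 0.1768.
%OS = 100·exp(−πζ/√(1−ζ²)) = 100·exp(−π·0.1768/√(1−0.1768²)) ≈ 56.9%.

%OS ≈ 56.9%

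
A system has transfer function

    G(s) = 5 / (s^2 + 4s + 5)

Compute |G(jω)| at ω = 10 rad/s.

Substitute s = j10: numerator = 5, denominator = -95 + j40.
|G(j10)| = |5| / |-95 + j40| = 5 / 103.08 ≈ 0.04851.

|G(j10)| ≈ 0.04851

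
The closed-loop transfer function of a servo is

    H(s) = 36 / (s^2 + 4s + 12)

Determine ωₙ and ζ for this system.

Compare the denominator to the standard form s^2 + 2ζωₙs + ωₙ².
ωₙ² = 12, so ωₙ = √12 ≈ 3.464 rad/s.
2ζωₙ = 4, so ζ = 4/(2·√12) ≈ 0.5774.

ωₙ ≈ 3.464 rad/s, ζ ≈ 0.5774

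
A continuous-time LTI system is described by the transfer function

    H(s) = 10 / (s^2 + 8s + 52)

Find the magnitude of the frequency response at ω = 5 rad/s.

Substitute s = j5: numerator = 10, denominator = 27 + j40.
|H(j5)| = |10| / |27 + j40| = 10 / 48.260 ≈ 0.2072.

|H(j5)| ≈ 0.2072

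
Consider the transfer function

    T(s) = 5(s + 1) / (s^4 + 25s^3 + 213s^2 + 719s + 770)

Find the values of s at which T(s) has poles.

s = -11, -2, -7, -5

The poles are the roots of the denominator s^4 + 25s^3 + 213s^2 + 719s + 770 = 0.
Trying s = -11: the polynomial evaluates to 0, so (s + 11) is a factor.
Dividing out leaves s^3 + 14s^2 + 59s + 70 = 0.
This factors further as (s + 2)(s + 7)(s + 5) = 0.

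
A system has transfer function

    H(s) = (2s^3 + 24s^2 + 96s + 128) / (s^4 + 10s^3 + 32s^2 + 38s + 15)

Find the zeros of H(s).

Set the numerator to zero: 2s^3 + 24s^2 + 96s + 128 = 0, i.e. 2·(s^3 + 12s^2 + 48s + 64) = 0.
Factoring: (s + 4)^3 = 0.

s = -4, -4, -4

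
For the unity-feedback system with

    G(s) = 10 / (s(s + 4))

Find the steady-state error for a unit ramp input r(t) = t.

G(s) has one pole at the origin.
This is a Type 1 system. Kv = lim_{s→0} s·G(s) = 10/4 = 5/2.
e_ss = 1/Kv = 1/(5/2) = 2/5 ≈ 0.4000.

e_ss = 0.4000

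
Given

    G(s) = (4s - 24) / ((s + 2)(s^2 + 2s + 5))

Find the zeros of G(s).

Set the numerator to zero: 4s - 24 = 0, i.e. 4·(s - 6) = 0.
So s = 6.

s = 6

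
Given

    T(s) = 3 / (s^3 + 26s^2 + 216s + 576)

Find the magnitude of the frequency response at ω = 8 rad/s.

|T(j8)| ≈ 0.001839

Substitute s = j8: numerator = 3, denominator = -1088 + j1216.
|T(j8)| = |3| / |-1088 + j1216| = 3 / 1631.7 ≈ 0.001839.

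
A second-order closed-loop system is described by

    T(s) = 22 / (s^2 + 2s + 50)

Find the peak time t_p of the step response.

t_p ≈ 0.4488 s

Comparing s^2 + 2s + 50 to s^2 + 2ζωₙs + ωₙ²: ωₙ = √50 ≈ 7.071 rad/s and ζ = 2/(2·√50) ≈ 0.1414.
ζωₙ = 2/2 = 1, so ω_d = ωₙ√(1−ζ²) = √(ωₙ² − (ζωₙ)²) = √(50 − 1²) = √49 = 7 rad/s.
t_p = π/ω_d = π/7 ≈ 0.4488 s.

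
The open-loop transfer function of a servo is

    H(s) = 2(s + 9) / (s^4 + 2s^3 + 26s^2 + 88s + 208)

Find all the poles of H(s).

The poles are the roots of the denominator s^4 + 2s^3 + 26s^2 + 88s + 208 = 0.
No real roots exist; factor into two real quadratics: (s^2 - 2s + 26)(s^2 + 4s + 8) = 0.
Each quadratic gives a conjugate pair via the quadratic formula.

s = 1 + 5j, 1 - 5j, -2 + 2j, -2 - 2j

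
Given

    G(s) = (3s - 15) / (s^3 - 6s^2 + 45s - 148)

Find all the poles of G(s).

s = 4, 1 ± 6j

The poles are the roots of the denominator s^3 - 6s^2 + 45s - 148 = 0.
Trying s = 4: the polynomial evaluates to 0, so (s - 4) is a factor.
Dividing out leaves s^2 - 2s + 37 = 0.
The quadratic formula then gives s = 1 ± 6j.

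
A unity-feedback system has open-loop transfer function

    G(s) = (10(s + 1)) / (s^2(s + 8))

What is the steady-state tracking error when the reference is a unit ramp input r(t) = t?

G(s) has 2 poles at the origin.
This is a Type 2 system; for a ramp input the steady-state error is zero.

e_ss = 0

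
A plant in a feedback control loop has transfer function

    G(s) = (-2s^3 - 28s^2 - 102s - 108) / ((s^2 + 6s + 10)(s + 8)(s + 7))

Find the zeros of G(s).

Set the numerator to zero: -2s^3 - 28s^2 - 102s - 108 = 0, i.e. -2·(s^3 + 14s^2 + 51s + 54) = 0.
Factoring: (s + 3)(s + 2)(s + 9) = 0.

s = -3, -2, -9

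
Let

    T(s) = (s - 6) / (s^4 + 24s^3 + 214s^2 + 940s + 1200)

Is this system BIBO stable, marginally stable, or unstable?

stable

The denominator s^4 + 24s^3 + 214s^2 + 940s + 1200 factors as (s^2 + 10s + 50)(s + 12)(s + 2), giving poles at s = -5 + 5j, -5 - 5j, -12, -2.
Since all poles lie strictly in the left half-plane, the system is stable.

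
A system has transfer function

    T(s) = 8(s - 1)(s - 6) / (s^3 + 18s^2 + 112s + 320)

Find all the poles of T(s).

s = -4 ± 4j, -10

The poles are the roots of the denominator s^3 + 18s^2 + 112s + 320 = 0.
Trying s = -10: the polynomial evaluates to 0, so (s + 10) is a factor.
Dividing out leaves s^2 + 8s + 32 = 0.
The quadratic formula then gives s = -4 ± 4j.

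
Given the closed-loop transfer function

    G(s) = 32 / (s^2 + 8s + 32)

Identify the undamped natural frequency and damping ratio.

ωₙ ≈ 5.657 rad/s, ζ ≈ 0.7071

Compare the denominator to the standard form s^2 + 2ζωₙs + ωₙ².
ωₙ² = 32, so ωₙ = √32 ≈ 5.657 rad/s.
2ζωₙ = 8, so ζ = 8/(2·√32) ≈ 0.7071.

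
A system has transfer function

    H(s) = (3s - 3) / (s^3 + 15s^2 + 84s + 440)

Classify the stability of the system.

The denominator s^3 + 15s^2 + 84s + 440 factors as (s^2 + 4s + 40)(s + 11), giving poles at s = -2 + 6j, -2 - 6j, -11.
Since all poles lie strictly in the left half-plane, the system is stable.

stable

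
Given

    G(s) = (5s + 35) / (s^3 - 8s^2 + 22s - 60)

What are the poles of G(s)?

The poles are the roots of the denominator s^3 - 8s^2 + 22s - 60 = 0.
Trying s = 6: the polynomial evaluates to 0, so (s - 6) is a factor.
Dividing out leaves s^2 - 2s + 10 = 0.
The quadratic formula then gives s = 1 ± 3j.

s = 1 + 3j, 1 - 3j, 6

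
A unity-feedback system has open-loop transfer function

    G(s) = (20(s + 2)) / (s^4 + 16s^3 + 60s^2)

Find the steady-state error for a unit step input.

e_ss = 0

G(s) has 2 poles at the origin.
This is a Type 2 system; for a step input the steady-state error is zero.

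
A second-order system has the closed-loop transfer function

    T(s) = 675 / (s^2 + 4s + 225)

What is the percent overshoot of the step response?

%OS ≈ 65.5%

Comparing s^2 + 4s + 225 to s^2 + 2ζωₙs + ωₙ²: ωₙ = 15 rad/s and ζ = 4/(2·15) ≈ 0.1333.
%OS = 100·exp(−πζ/√(1−ζ²)) = 100·exp(−π·0.1333/√(1−0.1333²)) ≈ 65.5%.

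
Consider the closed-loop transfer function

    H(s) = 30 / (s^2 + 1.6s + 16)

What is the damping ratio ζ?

ζ = 0.2

Compare the denominator to the standard form s^2 + 2ζωₙs + ωₙ².
ωₙ² = 16, so ωₙ = 4 rad/s.
2ζωₙ = 1.6, so ζ = 1.6/(2·4) = 0.2.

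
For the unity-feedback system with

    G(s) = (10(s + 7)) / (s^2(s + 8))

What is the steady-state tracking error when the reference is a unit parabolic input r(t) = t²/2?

G(s) has 2 poles at the origin.
This is a Type 2 system. Ka = lim_{s→0} s^2·G(s) = 70/8 = 35/4.
e_ss = 1/Ka = 1/(35/4) = 4/35 ≈ 0.1143.

e_ss = 0.1143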